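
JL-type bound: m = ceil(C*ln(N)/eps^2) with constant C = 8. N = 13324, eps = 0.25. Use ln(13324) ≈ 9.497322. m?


ln(13324) ≈ 9.497322.
eps^2 = 0.25^2 = 0.0625.
C*ln(N)/eps^2 ≈ 8*9.497322/0.0625 ≈ 1215.6572.
m = ceil(1215.6572) = 1216.

1216


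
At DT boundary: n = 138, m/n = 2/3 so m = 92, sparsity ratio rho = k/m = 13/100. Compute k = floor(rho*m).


m = 2/3*138 = 92.
rho = 13/100.
rho*m = 13/100*92 = 11.96.
k = floor(11.96) = 11.

11


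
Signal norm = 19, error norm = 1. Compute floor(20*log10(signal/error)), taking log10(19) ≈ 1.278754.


||x||/||e|| = 19/1 = 19.
log10(19) ≈ 1.278754.
20*log10(||x||/||e||) ≈ 20*1.278754 = 25.57508.
floor(25.57508) = 25.

25


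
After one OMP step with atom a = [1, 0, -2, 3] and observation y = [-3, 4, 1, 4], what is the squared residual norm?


a^T a = 14.
a^T y = 7.
coeff = 7/14 = 1/2.
||r||^2 = 77/2.

77/2


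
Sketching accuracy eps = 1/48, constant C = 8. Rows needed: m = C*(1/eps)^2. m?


1/eps = 48.
(1/eps)^2 = 2304.
m = 8*2304 = 18432.

18432


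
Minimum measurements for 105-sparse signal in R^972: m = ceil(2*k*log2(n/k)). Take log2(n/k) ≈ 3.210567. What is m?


log2(n/k) = log2(972/105) ≈ 3.210567.
2*k*log2(n/k) ≈ 2*105*3.210567 = 674.21907.
m = ceil(674.21907) = 675.

675


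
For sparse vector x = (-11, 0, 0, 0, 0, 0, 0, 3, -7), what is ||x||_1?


Non-zero entries: [(0, -11), (7, 3), (8, -7)]
Absolute values: [11, 3, 7]
||x||_1 = sum = 21.

21


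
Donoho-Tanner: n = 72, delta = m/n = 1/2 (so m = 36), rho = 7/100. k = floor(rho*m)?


m = 1/2*72 = 36.
rho = 7/100.
rho*m = 7/100*36 = 2.52.
k = floor(2.52) = 2.

2


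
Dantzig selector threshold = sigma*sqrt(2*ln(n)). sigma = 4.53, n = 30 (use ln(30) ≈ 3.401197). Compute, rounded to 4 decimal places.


ln(30) ≈ 3.401197.
2*ln(n) ≈ 6.802394.
sqrt(2*ln(n)) ≈ sqrt(6.802394) ≈ 2.60814.
threshold ≈ 4.53*2.60814 = 11.8148742 ≈ 11.8149.

11.8149


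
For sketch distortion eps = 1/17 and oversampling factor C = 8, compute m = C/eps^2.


1/eps = 17.
(1/eps)^2 = 289.
m = 8*289 = 2312.

2312


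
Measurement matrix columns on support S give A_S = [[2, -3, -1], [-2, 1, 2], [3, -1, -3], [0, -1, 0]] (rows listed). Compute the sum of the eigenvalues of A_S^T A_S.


Sum of eigenvalues of A_S^T A_S = trace(A_S^T A_S) = sum of squared column norms of A_S.
A_S^T A_S diagonal: [17, 12, 14].
trace = 17 + 12 + 14 = 43.

43


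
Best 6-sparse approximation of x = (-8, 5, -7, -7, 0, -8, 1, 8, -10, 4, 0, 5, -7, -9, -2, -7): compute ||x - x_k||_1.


Sorted |x_i| descending: [10, 9, 8, 8, 8, 7, 7, 7, 7, 5, 5, 4, 2, 1, 0, 0]
Keep top 6: [10, 9, 8, 8, 8, 7]
Tail entries: [7, 7, 7, 5, 5, 4, 2, 1, 0, 0]
L1 error = sum of tail = 38.

38


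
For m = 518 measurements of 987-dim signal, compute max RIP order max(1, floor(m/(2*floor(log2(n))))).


floor(log2(987)) = 9.
2*9 = 18.
m/(2*floor(log2(n))) = 518/18 ≈ 28.7778.
floor = 28.
k = max(1, 28) = 28.

28


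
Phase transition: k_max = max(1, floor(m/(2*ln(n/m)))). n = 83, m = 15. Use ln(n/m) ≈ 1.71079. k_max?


n/m = 83/15.
ln(n/m) ≈ 1.71079.
2*ln(n/m) ≈ 3.42158.
m/(2*ln(n/m)) ≈ 15/3.42158 ≈ 4.3839.
floor = 4.
k_max = max(1, 4) = 4.

4


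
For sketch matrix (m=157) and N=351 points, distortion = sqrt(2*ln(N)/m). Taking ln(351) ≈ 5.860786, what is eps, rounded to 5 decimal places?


ln(351) ≈ 5.860786.
2*ln(N)/m ≈ 2*5.860786/157 ≈ 0.07465969.
eps = sqrt(0.07465969) ≈ 0.2732393 ≈ 0.27324.

0.27324


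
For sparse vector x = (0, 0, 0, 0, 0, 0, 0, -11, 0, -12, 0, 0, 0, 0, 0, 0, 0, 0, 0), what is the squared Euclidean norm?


Non-zero entries: [(7, -11), (9, -12)]
Squares: [121, 144]
||x||_2^2 = sum = 265.

265


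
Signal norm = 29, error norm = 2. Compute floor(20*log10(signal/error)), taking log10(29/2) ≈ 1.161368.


||x||/||e|| = 29/2.
log10(29/2) ≈ 1.161368.
20*log10(||x||/||e||) ≈ 20*1.161368 = 23.22736.
floor(23.22736) = 23.

23


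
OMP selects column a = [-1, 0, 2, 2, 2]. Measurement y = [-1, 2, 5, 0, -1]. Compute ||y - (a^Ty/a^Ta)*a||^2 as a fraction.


a^T a = 13.
a^T y = 9.
coeff = 9/13 = 9/13.
||r||^2 = 322/13.

322/13


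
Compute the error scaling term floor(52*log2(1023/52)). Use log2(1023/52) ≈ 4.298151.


log2(n/k) = log2(1023/52) ≈ 4.298151.
k*log2(n/k) ≈ 52*4.298151 = 223.503852.
floor(223.503852) = 223.

223


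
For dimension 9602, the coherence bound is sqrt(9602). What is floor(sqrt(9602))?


97^2 = 9409 <= 9602 < 9604 = 98^2, so 97 <= sqrt(9602) < 98.
floor(sqrt(9602)) = 97.

97


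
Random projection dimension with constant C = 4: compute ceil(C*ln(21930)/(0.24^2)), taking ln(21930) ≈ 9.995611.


ln(21930) ≈ 9.995611.
eps^2 = 0.24^2 = 0.0576.
C*ln(N)/eps^2 ≈ 4*9.995611/0.0576 ≈ 694.1397.
m = ceil(694.1397) = 695.

695


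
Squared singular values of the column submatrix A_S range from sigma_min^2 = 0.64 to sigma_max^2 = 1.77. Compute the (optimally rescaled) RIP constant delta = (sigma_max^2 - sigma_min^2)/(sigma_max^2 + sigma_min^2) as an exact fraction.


lambda_max - lambda_min = 1.77 - 0.64 = 1.13.
lambda_max + lambda_min = 1.77 + 0.64 = 2.41.
delta = 1.13/2.41 = 113/241.

113/241


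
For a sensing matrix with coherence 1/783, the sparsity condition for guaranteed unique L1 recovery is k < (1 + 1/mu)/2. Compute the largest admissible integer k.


1/mu = 783.
1 + 1/mu = 784.
(1 + 1/mu)/2 = 392 is an integer and the inequality is strict, so k_max = 392 - 1 = 391.

391


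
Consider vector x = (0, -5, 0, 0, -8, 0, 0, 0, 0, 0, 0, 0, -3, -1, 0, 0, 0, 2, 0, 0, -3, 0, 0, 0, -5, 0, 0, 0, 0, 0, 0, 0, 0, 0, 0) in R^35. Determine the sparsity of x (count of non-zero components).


Non-zero positions: [1, 4, 12, 13, 17, 20, 24].
Sparsity = 7.

7


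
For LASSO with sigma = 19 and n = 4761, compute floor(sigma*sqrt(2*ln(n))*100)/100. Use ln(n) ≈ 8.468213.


ln(4761) ≈ 8.468213.
2*ln(n) ≈ 16.936426.
sqrt(2*ln(n)) ≈ sqrt(16.936426) ≈ 4.115389.
lambda ≈ 19*4.115389 = 78.192391.
floor(lambda*100)/100 = 78.19.

78.19


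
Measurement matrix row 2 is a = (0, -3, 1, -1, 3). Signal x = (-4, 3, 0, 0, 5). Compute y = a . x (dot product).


Non-zero terms: ['0*-4', '-3*3', '3*5']
Products: [0, -9, 15]
y = sum = 6.

6


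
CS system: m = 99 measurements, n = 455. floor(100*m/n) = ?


100*m/n = 100*99/455 ≈ 21.7582.
floor = 21.

21


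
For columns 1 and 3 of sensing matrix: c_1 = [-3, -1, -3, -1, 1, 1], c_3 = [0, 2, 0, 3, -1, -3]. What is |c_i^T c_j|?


Inner product: -3*0 + -1*2 + -3*0 + -1*3 + 1*-1 + 1*-3
Products: [0, -2, 0, -3, -1, -3]
Sum = -9.
|dot| = 9.

9


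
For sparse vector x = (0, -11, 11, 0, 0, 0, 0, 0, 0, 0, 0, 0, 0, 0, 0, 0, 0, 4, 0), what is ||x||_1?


Non-zero entries: [(1, -11), (2, 11), (17, 4)]
Absolute values: [11, 11, 4]
||x||_1 = sum = 26.

26


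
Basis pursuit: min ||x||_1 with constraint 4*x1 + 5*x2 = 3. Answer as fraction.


Axis intercepts:
  x1 = 3/4, x2 = 0: L1 = 3/4
  x1 = 0, x2 = 3/5: L1 = 3/5
x* = (0, 3/5)
||x*||_1 = 3/5.

3/5


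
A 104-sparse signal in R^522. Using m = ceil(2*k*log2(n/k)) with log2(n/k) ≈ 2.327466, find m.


log2(n/k) = log2(522/104) ≈ 2.327466.
2*k*log2(n/k) ≈ 2*104*2.327466 = 484.112928.
m = ceil(484.112928) = 485.

485


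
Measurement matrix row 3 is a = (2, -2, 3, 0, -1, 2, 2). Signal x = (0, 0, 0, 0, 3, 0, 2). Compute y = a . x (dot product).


Non-zero terms: ['-1*3', '2*2']
Products: [-3, 4]
y = sum = 1.

1


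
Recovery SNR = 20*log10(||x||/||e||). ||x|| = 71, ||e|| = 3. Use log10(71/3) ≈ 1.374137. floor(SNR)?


||x||/||e|| = 71/3.
log10(71/3) ≈ 1.374137.
20*log10(||x||/||e||) ≈ 20*1.374137 = 27.48274.
floor(27.48274) = 27.

27


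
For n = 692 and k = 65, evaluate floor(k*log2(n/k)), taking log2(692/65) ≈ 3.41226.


log2(n/k) = log2(692/65) ≈ 3.41226.
k*log2(n/k) ≈ 65*3.41226 = 221.7969.
floor(221.7969) = 221.

221


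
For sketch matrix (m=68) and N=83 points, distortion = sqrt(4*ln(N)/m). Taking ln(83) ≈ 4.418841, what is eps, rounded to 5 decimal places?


ln(83) ≈ 4.418841.
4*ln(N)/m ≈ 4*4.418841/68 ≈ 0.25993182.
eps = sqrt(0.25993182) ≈ 0.5098351 ≈ 0.50984.

0.50984


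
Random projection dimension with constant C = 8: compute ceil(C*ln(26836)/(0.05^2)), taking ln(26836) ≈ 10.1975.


ln(26836) ≈ 10.1975.
eps^2 = 0.05^2 = 0.0025.
C*ln(N)/eps^2 ≈ 8*10.1975/0.0025 ≈ 32632.
m = ceil(32632) = 32632.

32632


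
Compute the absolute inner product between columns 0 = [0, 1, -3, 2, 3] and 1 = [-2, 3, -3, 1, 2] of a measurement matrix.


Inner product: 0*-2 + 1*3 + -3*-3 + 2*1 + 3*2
Products: [0, 3, 9, 2, 6]
Sum = 20.
|dot| = 20.

20


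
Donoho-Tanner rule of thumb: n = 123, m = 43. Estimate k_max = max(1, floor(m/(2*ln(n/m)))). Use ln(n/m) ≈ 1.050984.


n/m = 123/43.
ln(n/m) ≈ 1.050984.
2*ln(n/m) ≈ 2.101968.
m/(2*ln(n/m)) ≈ 43/2.101968 ≈ 20.457.
floor = 20.
k_max = max(1, 20) = 20.

20


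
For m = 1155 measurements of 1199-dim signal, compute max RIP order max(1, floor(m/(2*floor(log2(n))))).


floor(log2(1199)) = 10.
2*10 = 20.
m/(2*floor(log2(n))) = 1155/20 ≈ 57.75.
floor = 57.
k = max(1, 57) = 57.

57


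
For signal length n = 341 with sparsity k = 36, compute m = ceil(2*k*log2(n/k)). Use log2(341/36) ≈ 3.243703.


log2(n/k) = log2(341/36) ≈ 3.243703.
2*k*log2(n/k) ≈ 2*36*3.243703 = 233.546616.
m = ceil(233.546616) = 234.

234


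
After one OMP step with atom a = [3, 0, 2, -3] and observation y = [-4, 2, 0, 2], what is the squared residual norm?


a^T a = 22.
a^T y = -18.
coeff = -18/22 = -9/11.
||r||^2 = 102/11.

102/11


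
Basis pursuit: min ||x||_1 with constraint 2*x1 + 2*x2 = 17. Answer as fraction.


Axis intercepts:
  x1 = 17/2, x2 = 0: L1 = 17/2
  x1 = 0, x2 = 17/2: L1 = 17/2
x* = (17/2, 0)
||x*||_1 = 17/2.

17/2


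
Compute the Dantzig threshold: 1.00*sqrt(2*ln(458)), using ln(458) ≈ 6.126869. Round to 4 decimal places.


ln(458) ≈ 6.126869.
2*ln(n) ≈ 12.253738.
sqrt(2*ln(n)) ≈ sqrt(12.253738) ≈ 3.500534.
threshold ≈ 1.00*3.500534 = 3.500534 ≈ 3.5005.

3.5005


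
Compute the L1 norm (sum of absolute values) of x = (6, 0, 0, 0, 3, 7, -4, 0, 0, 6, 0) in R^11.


Non-zero entries: [(0, 6), (4, 3), (5, 7), (6, -4), (9, 6)]
Absolute values: [6, 3, 7, 4, 6]
||x||_1 = sum = 26.

26


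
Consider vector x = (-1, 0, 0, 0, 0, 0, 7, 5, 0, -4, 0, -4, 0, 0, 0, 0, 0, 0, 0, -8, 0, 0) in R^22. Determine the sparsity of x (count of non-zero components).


Non-zero positions: [0, 6, 7, 9, 11, 19].
Sparsity = 6.

6


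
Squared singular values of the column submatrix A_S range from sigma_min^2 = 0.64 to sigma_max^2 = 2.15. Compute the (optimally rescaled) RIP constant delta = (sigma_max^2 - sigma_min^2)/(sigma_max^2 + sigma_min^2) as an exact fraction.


lambda_max - lambda_min = 2.15 - 0.64 = 1.51.
lambda_max + lambda_min = 2.15 + 0.64 = 2.79.
delta = 1.51/2.79 = 151/279.

151/279


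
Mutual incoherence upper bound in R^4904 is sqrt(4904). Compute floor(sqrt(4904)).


70^2 = 4900 <= 4904 < 5041 = 71^2, so 70 <= sqrt(4904) < 71.
floor(sqrt(4904)) = 70.

70


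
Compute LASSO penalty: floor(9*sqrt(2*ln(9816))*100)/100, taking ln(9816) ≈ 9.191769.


ln(9816) ≈ 9.191769.
2*ln(n) ≈ 18.383538.
sqrt(2*ln(n)) ≈ sqrt(18.383538) ≈ 4.287603.
lambda ≈ 9*4.287603 = 38.588427.
floor(lambda*100)/100 = 38.58.

38.58


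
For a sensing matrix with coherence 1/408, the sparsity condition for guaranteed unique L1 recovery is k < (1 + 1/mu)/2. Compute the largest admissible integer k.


1/mu = 408.
1 + 1/mu = 409.
(1 + 1/mu)/2 = 204.5 is not an integer, so k_max = floor(204.5) = 204.

204


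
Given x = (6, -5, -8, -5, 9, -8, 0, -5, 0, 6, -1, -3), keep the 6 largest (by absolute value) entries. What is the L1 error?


Sorted |x_i| descending: [9, 8, 8, 6, 6, 5, 5, 5, 3, 1, 0, 0]
Keep top 6: [9, 8, 8, 6, 6, 5]
Tail entries: [5, 5, 3, 1, 0, 0]
L1 error = sum of tail = 14.

14


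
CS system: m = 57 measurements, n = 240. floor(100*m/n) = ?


100*m/n = 100*57/240 ≈ 23.75.
floor = 23.

23


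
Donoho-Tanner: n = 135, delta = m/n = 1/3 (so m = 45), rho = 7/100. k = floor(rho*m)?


m = 1/3*135 = 45.
rho = 7/100.
rho*m = 7/100*45 = 3.15.
k = floor(3.15) = 3.

3


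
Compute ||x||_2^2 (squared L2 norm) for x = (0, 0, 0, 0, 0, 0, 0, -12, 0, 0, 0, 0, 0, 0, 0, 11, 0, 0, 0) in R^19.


Non-zero entries: [(7, -12), (15, 11)]
Squares: [144, 121]
||x||_2^2 = sum = 265.

265


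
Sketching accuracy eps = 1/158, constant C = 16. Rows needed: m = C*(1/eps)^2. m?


1/eps = 158.
(1/eps)^2 = 24964.
m = 16*24964 = 399424.

399424


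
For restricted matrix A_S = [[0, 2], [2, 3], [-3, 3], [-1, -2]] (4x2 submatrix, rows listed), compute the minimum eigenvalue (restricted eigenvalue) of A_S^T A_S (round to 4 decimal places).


A_S^T A_S = [[14, -1], [-1, 26]].
trace = 40.
det = 363.
disc = trace^2 - 4*det = 1600 - 4*363 = 148.
sqrt(148) ≈ 12.165525.
lam_min = (40 - sqrt(148))/2 ≈ (40 - 12.165525)/2 = 13.9172375 ≈ 13.9172.

13.9172


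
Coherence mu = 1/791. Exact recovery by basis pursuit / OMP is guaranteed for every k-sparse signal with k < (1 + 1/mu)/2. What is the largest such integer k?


1/mu = 791.
1 + 1/mu = 792.
(1 + 1/mu)/2 = 396 is an integer and the inequality is strict, so k_max = 396 - 1 = 395.

395


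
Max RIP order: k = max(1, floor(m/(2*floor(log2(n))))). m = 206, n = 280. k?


floor(log2(280)) = 8.
2*8 = 16.
m/(2*floor(log2(n))) = 206/16 ≈ 12.875.
floor = 12.
k = max(1, 12) = 12.

12


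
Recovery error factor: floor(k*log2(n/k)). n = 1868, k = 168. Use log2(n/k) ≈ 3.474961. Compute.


log2(n/k) = log2(1868/168) ≈ 3.474961.
k*log2(n/k) ≈ 168*3.474961 = 583.793448.
floor(583.793448) = 583.

583


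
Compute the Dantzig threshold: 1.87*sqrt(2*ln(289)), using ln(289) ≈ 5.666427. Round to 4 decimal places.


ln(289) ≈ 5.666427.
2*ln(n) ≈ 11.332854.
sqrt(2*ln(n)) ≈ sqrt(11.332854) ≈ 3.36643.
threshold ≈ 1.87*3.36643 = 6.2952241 ≈ 6.2952.

6.2952


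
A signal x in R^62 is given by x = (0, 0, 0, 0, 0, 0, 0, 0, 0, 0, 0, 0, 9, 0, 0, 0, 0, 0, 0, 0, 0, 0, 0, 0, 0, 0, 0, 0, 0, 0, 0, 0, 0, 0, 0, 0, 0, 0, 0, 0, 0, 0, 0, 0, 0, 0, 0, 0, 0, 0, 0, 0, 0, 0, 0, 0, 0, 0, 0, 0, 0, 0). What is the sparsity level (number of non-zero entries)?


Non-zero positions: [12].
Sparsity = 1.

1


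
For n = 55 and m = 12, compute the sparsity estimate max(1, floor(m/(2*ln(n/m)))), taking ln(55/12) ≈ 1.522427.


n/m = 55/12.
ln(n/m) ≈ 1.522427.
2*ln(n/m) ≈ 3.044854.
m/(2*ln(n/m)) ≈ 12/3.044854 ≈ 3.9411.
floor = 3.
k_max = max(1, 3) = 3.

3


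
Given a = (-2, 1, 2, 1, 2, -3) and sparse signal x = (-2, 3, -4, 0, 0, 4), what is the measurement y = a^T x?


Non-zero terms: ['-2*-2', '1*3', '2*-4', '-3*4']
Products: [4, 3, -8, -12]
y = sum = -13.

-13


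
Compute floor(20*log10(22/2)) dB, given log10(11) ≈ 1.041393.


||x||/||e|| = 22/2 = 11.
log10(11) ≈ 1.041393.
20*log10(||x||/||e||) ≈ 20*1.041393 = 20.82786.
floor(20.82786) = 20.

20


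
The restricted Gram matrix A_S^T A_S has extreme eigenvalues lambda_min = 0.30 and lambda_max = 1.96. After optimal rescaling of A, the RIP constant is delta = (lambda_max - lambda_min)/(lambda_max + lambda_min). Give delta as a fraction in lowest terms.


lambda_max - lambda_min = 1.96 - 0.30 = 1.66.
lambda_max + lambda_min = 1.96 + 0.30 = 2.26.
delta = 1.66/2.26 = 166/226 = 83/113.

83/113


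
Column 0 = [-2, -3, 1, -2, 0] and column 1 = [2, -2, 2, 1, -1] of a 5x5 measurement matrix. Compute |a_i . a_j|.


Inner product: -2*2 + -3*-2 + 1*2 + -2*1 + 0*-1
Products: [-4, 6, 2, -2, 0]
Sum = 2.
|dot| = 2.

2


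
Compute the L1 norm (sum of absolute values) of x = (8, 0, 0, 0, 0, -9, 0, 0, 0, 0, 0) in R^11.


Non-zero entries: [(0, 8), (5, -9)]
Absolute values: [8, 9]
||x||_1 = sum = 17.

17


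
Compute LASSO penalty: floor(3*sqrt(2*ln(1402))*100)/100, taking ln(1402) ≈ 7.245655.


ln(1402) ≈ 7.245655.
2*ln(n) ≈ 14.49131.
sqrt(2*ln(n)) ≈ sqrt(14.49131) ≈ 3.806745.
lambda ≈ 3*3.806745 = 11.420235.
floor(lambda*100)/100 = 11.42.

11.42


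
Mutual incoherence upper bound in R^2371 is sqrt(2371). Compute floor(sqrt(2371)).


48^2 = 2304 <= 2371 < 2401 = 49^2, so 48 <= sqrt(2371) < 49.
floor(sqrt(2371)) = 48.

48


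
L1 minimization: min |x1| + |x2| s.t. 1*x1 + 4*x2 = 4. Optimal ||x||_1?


Axis intercepts:
  x1 = 4, x2 = 0: L1 = 4
  x1 = 0, x2 = 1: L1 = 1
x* = (0, 1)
||x*||_1 = 1.

1


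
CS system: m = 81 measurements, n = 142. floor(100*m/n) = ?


100*m/n = 100*81/142 ≈ 57.0423.
floor = 57.

57


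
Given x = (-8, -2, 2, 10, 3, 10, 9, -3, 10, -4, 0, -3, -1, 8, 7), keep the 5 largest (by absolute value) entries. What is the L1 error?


Sorted |x_i| descending: [10, 10, 10, 9, 8, 8, 7, 4, 3, 3, 3, 2, 2, 1, 0]
Keep top 5: [10, 10, 10, 9, 8]
Tail entries: [8, 7, 4, 3, 3, 3, 2, 2, 1, 0]
L1 error = sum of tail = 33.

33


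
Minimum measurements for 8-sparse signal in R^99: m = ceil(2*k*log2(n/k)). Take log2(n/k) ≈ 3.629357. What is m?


log2(n/k) = log2(99/8) ≈ 3.629357.
2*k*log2(n/k) ≈ 2*8*3.629357 = 58.069712.
m = ceil(58.069712) = 59.

59


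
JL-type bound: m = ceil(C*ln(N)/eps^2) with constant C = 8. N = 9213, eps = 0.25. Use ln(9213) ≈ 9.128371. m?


ln(9213) ≈ 9.128371.
eps^2 = 0.25^2 = 0.0625.
C*ln(N)/eps^2 ≈ 8*9.128371/0.0625 ≈ 1168.4315.
m = ceil(1168.4315) = 1169.

1169


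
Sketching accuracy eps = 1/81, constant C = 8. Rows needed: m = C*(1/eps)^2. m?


1/eps = 81.
(1/eps)^2 = 6561.
m = 8*6561 = 52488.

52488


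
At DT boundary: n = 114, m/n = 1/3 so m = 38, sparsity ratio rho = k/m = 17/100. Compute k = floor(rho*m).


m = 1/3*114 = 38.
rho = 17/100.
rho*m = 17/100*38 = 6.46.
k = floor(6.46) = 6.

6


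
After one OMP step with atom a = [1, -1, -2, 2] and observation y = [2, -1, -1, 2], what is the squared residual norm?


a^T a = 10.
a^T y = 9.
coeff = 9/10 = 9/10.
||r||^2 = 19/10.

19/10


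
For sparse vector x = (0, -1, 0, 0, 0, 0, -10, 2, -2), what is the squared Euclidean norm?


Non-zero entries: [(1, -1), (6, -10), (7, 2), (8, -2)]
Squares: [1, 100, 4, 4]
||x||_2^2 = sum = 109.

109


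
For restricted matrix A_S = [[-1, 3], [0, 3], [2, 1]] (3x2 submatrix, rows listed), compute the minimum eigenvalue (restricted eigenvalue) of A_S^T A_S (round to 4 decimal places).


A_S^T A_S = [[5, -1], [-1, 19]].
trace = 24.
det = 94.
disc = trace^2 - 4*det = 576 - 4*94 = 200.
sqrt(200) ≈ 14.142136.
lam_min = (24 - sqrt(200))/2 ≈ (24 - 14.142136)/2 = 4.928932 ≈ 4.9289.

4.9289


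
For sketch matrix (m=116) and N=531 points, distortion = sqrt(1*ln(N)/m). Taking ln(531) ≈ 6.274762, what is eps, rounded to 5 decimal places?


ln(531) ≈ 6.274762.
1*ln(N)/m ≈ 1*6.274762/116 ≈ 0.05409278.
eps = sqrt(0.05409278) ≈ 0.2325785 ≈ 0.23258.

0.23258


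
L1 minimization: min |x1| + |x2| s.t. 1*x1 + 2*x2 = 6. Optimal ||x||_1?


Axis intercepts:
  x1 = 6, x2 = 0: L1 = 6
  x1 = 0, x2 = 3: L1 = 3
x* = (0, 3)
||x*||_1 = 3.

3


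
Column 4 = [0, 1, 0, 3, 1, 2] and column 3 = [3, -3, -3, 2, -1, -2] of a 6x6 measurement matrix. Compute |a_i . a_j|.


Inner product: 0*3 + 1*-3 + 0*-3 + 3*2 + 1*-1 + 2*-2
Products: [0, -3, 0, 6, -1, -4]
Sum = -2.
|dot| = 2.

2


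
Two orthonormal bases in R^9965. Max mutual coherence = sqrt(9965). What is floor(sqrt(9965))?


99^2 = 9801 <= 9965 < 10000 = 100^2, so 99 <= sqrt(9965) < 100.
floor(sqrt(9965)) = 99.

99


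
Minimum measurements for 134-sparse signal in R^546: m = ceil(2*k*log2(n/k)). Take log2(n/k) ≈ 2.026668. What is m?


log2(n/k) = log2(546/134) ≈ 2.026668.
2*k*log2(n/k) ≈ 2*134*2.026668 = 543.147024.
m = ceil(543.147024) = 544.

544


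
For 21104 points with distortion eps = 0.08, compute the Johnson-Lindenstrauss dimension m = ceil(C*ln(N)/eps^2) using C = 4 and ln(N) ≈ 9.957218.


ln(21104) ≈ 9.957218.
eps^2 = 0.08^2 = 0.0064.
C*ln(N)/eps^2 ≈ 4*9.957218/0.0064 ≈ 6223.2612.
m = ceil(6223.2612) = 6224.

6224


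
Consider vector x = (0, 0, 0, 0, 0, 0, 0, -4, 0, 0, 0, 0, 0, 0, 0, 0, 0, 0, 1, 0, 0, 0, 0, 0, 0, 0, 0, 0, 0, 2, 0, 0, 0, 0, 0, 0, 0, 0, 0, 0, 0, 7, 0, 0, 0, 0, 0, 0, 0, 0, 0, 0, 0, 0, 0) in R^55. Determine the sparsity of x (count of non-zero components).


Non-zero positions: [7, 18, 29, 41].
Sparsity = 4.

4


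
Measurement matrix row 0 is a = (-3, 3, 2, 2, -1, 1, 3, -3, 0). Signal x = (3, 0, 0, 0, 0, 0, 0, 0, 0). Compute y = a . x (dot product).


Non-zero terms: ['-3*3']
Products: [-9]
y = sum = -9.

-9


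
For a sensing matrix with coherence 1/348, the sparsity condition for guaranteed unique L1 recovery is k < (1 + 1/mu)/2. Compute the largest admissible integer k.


1/mu = 348.
1 + 1/mu = 349.
(1 + 1/mu)/2 = 174.5 is not an integer, so k_max = floor(174.5) = 174.

174


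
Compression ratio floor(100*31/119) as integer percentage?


100*m/n = 100*31/119 ≈ 26.0504.
floor = 26.

26


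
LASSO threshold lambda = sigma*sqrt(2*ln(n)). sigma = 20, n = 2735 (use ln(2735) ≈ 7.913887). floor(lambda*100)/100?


ln(2735) ≈ 7.913887.
2*ln(n) ≈ 15.827774.
sqrt(2*ln(n)) ≈ sqrt(15.827774) ≈ 3.978414.
lambda ≈ 20*3.978414 = 79.56828.
floor(lambda*100)/100 = 79.56.

79.56


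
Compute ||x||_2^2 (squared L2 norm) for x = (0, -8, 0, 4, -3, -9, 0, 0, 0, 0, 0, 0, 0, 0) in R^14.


Non-zero entries: [(1, -8), (3, 4), (4, -3), (5, -9)]
Squares: [64, 16, 9, 81]
||x||_2^2 = sum = 170.

170


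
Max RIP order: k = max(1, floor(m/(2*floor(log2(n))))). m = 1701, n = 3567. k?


floor(log2(3567)) = 11.
2*11 = 22.
m/(2*floor(log2(n))) = 1701/22 ≈ 77.3182.
floor = 77.
k = max(1, 77) = 77.

77


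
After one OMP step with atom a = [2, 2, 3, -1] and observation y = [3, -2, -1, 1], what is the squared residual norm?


a^T a = 18.
a^T y = -2.
coeff = -2/18 = -1/9.
||r||^2 = 133/9.

133/9


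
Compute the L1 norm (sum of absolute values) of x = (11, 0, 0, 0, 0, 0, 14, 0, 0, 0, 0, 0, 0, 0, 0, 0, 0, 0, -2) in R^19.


Non-zero entries: [(0, 11), (6, 14), (18, -2)]
Absolute values: [11, 14, 2]
||x||_1 = sum = 27.

27


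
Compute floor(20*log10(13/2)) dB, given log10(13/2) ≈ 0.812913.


||x||/||e|| = 13/2.
log10(13/2) ≈ 0.812913.
20*log10(||x||/||e||) ≈ 20*0.812913 = 16.25826.
floor(16.25826) = 16.

16


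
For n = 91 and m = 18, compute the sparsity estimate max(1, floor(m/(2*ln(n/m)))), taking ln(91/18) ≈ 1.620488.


n/m = 91/18.
ln(n/m) ≈ 1.620488.
2*ln(n/m) ≈ 3.240976.
m/(2*ln(n/m)) ≈ 18/3.240976 ≈ 5.5539.
floor = 5.
k_max = max(1, 5) = 5.

5


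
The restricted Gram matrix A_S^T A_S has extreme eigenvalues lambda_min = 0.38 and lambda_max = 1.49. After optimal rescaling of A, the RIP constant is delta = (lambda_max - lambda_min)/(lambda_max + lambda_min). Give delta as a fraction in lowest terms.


lambda_max - lambda_min = 1.49 - 0.38 = 1.11.
lambda_max + lambda_min = 1.49 + 0.38 = 1.87.
delta = 1.11/1.87 = 111/187.

111/187


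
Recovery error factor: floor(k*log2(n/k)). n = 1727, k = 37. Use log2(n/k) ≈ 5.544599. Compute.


log2(n/k) = log2(1727/37) ≈ 5.544599.
k*log2(n/k) ≈ 37*5.544599 = 205.150163.
floor(205.150163) = 205.

205


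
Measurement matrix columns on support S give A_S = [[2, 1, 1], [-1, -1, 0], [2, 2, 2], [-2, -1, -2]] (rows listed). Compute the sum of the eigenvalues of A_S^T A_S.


Sum of eigenvalues of A_S^T A_S = trace(A_S^T A_S) = sum of squared column norms of A_S.
A_S^T A_S diagonal: [13, 7, 9].
trace = 13 + 7 + 9 = 29.

29


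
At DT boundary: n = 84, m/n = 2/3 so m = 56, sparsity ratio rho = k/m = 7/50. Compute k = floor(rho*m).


m = 2/3*84 = 56.
rho = 7/50.
rho*m = 7/50*56 = 7.84.
k = floor(7.84) = 7.

7


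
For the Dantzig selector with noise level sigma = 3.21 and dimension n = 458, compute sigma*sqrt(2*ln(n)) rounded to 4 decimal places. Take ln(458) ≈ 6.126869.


ln(458) ≈ 6.126869.
2*ln(n) ≈ 12.253738.
sqrt(2*ln(n)) ≈ sqrt(12.253738) ≈ 3.500534.
threshold ≈ 3.21*3.500534 = 11.23671414 ≈ 11.2367.

11.2367


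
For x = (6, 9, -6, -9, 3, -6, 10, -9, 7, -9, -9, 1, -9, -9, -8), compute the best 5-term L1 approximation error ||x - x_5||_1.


Sorted |x_i| descending: [10, 9, 9, 9, 9, 9, 9, 9, 8, 7, 6, 6, 6, 3, 1]
Keep top 5: [10, 9, 9, 9, 9]
Tail entries: [9, 9, 9, 8, 7, 6, 6, 6, 3, 1]
L1 error = sum of tail = 64.

64


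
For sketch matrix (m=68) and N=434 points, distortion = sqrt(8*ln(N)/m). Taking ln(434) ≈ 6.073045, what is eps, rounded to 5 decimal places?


ln(434) ≈ 6.073045.
8*ln(N)/m ≈ 8*6.073045/68 ≈ 0.71447588.
eps = sqrt(0.71447588) ≈ 0.8452668 ≈ 0.84527.

0.84527


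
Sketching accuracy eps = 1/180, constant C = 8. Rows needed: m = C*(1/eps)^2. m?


1/eps = 180.
(1/eps)^2 = 32400.
m = 8*32400 = 259200.

259200


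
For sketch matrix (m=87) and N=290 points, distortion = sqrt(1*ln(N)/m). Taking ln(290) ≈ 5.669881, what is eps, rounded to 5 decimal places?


ln(290) ≈ 5.669881.
1*ln(N)/m ≈ 1*5.669881/87 ≈ 0.06517105.
eps = sqrt(0.06517105) ≈ 0.2552862 ≈ 0.25529.

0.25529


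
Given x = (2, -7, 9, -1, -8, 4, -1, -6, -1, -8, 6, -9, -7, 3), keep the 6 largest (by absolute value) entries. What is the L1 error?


Sorted |x_i| descending: [9, 9, 8, 8, 7, 7, 6, 6, 4, 3, 2, 1, 1, 1]
Keep top 6: [9, 9, 8, 8, 7, 7]
Tail entries: [6, 6, 4, 3, 2, 1, 1, 1]
L1 error = sum of tail = 24.

24


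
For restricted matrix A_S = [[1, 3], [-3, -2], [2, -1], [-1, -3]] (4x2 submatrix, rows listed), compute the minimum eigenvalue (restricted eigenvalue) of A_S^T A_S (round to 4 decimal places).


A_S^T A_S = [[15, 10], [10, 23]].
trace = 38.
det = 245.
disc = trace^2 - 4*det = 1444 - 4*245 = 464.
sqrt(464) ≈ 21.540659.
lam_min = (38 - sqrt(464))/2 ≈ (38 - 21.540659)/2 = 8.2296705 ≈ 8.2297.

8.2297


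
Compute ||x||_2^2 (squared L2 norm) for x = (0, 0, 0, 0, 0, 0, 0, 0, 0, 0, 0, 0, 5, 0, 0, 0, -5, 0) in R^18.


Non-zero entries: [(12, 5), (16, -5)]
Squares: [25, 25]
||x||_2^2 = sum = 50.

50


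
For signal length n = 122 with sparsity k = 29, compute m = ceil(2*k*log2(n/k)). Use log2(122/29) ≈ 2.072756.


log2(n/k) = log2(122/29) ≈ 2.072756.
2*k*log2(n/k) ≈ 2*29*2.072756 = 120.219848.
m = ceil(120.219848) = 121.

121


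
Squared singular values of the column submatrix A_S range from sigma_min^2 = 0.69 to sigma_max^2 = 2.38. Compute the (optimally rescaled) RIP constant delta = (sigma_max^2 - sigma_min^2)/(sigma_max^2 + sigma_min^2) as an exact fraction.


lambda_max - lambda_min = 2.38 - 0.69 = 1.69.
lambda_max + lambda_min = 2.38 + 0.69 = 3.07.
delta = 1.69/3.07 = 169/307.

169/307


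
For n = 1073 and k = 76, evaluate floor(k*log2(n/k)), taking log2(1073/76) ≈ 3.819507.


log2(n/k) = log2(1073/76) ≈ 3.819507.
k*log2(n/k) ≈ 76*3.819507 = 290.282532.
floor(290.282532) = 290.

290


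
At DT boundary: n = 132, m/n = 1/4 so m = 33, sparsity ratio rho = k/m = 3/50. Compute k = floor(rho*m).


m = 1/4*132 = 33.
rho = 3/50.
rho*m = 3/50*33 = 1.98.
k = floor(1.98) = 1.

1


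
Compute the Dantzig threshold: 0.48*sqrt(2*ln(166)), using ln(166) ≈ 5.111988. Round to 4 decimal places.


ln(166) ≈ 5.111988.
2*ln(n) ≈ 10.223976.
sqrt(2*ln(n)) ≈ sqrt(10.223976) ≈ 3.197495.
threshold ≈ 0.48*3.197495 = 1.5347976 ≈ 1.5348.

1.5348


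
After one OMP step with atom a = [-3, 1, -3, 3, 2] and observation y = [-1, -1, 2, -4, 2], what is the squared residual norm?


a^T a = 32.
a^T y = -12.
coeff = -12/32 = -3/8.
||r||^2 = 43/2.

43/2


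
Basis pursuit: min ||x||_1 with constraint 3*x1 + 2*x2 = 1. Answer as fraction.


Axis intercepts:
  x1 = 1/3, x2 = 0: L1 = 1/3
  x1 = 0, x2 = 1/2: L1 = 1/2
x* = (1/3, 0)
||x*||_1 = 1/3.

1/3


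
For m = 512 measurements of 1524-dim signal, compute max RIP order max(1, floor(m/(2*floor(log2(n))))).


floor(log2(1524)) = 10.
2*10 = 20.
m/(2*floor(log2(n))) = 512/20 ≈ 25.6.
floor = 25.
k = max(1, 25) = 25.

25


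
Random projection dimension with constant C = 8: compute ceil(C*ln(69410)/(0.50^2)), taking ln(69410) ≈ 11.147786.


ln(69410) ≈ 11.147786.
eps^2 = 0.50^2 = 0.25.
C*ln(N)/eps^2 ≈ 8*11.147786/0.25 ≈ 356.7292.
m = ceil(356.7292) = 357.

357


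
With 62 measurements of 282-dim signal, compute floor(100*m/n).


100*m/n = 100*62/282 ≈ 21.9858.
floor = 21.

21


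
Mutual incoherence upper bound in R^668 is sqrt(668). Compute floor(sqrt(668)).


25^2 = 625 <= 668 < 676 = 26^2, so 25 <= sqrt(668) < 26.
floor(sqrt(668)) = 25.

25


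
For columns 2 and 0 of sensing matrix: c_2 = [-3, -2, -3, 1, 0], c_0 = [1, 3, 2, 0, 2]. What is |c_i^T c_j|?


Inner product: -3*1 + -2*3 + -3*2 + 1*0 + 0*2
Products: [-3, -6, -6, 0, 0]
Sum = -15.
|dot| = 15.

15


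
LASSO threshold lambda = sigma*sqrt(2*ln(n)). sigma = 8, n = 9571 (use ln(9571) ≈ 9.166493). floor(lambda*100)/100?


ln(9571) ≈ 9.166493.
2*ln(n) ≈ 18.332986.
sqrt(2*ln(n)) ≈ sqrt(18.332986) ≈ 4.281704.
lambda ≈ 8*4.281704 = 34.253632.
floor(lambda*100)/100 = 34.25.

34.25


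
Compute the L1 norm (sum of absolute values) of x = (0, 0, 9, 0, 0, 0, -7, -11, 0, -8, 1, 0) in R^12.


Non-zero entries: [(2, 9), (6, -7), (7, -11), (9, -8), (10, 1)]
Absolute values: [9, 7, 11, 8, 1]
||x||_1 = sum = 36.

36


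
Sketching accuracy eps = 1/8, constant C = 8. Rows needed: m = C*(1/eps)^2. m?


1/eps = 8.
(1/eps)^2 = 64.
m = 8*64 = 512.

512


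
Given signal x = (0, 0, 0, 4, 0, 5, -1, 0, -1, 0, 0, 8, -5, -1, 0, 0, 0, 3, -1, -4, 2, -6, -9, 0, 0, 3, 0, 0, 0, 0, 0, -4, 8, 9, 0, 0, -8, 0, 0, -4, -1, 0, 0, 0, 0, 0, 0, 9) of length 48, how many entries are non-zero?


Non-zero positions: [3, 5, 6, 8, 11, 12, 13, 17, 18, 19, 20, 21, 22, 25, 31, 32, 33, 36, 39, 40, 47].
Sparsity = 21.

21


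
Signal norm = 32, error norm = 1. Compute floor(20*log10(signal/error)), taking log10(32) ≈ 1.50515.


||x||/||e|| = 32/1 = 32.
log10(32) ≈ 1.50515.
20*log10(||x||/||e||) ≈ 20*1.50515 = 30.103.
floor(30.103) = 30.

30


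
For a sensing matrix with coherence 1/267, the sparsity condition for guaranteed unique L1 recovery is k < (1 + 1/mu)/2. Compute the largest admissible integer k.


1/mu = 267.
1 + 1/mu = 268.
(1 + 1/mu)/2 = 134 is an integer and the inequality is strict, so k_max = 134 - 1 = 133.

133


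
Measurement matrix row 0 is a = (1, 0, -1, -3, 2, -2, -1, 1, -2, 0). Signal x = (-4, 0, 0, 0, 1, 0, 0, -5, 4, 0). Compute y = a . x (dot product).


Non-zero terms: ['1*-4', '2*1', '1*-5', '-2*4']
Products: [-4, 2, -5, -8]
y = sum = -15.

-15


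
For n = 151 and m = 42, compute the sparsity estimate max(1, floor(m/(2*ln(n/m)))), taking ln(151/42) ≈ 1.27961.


n/m = 151/42.
ln(n/m) ≈ 1.27961.
2*ln(n/m) ≈ 2.55922.
m/(2*ln(n/m)) ≈ 42/2.55922 ≈ 16.4113.
floor = 16.
k_max = max(1, 16) = 16.

16


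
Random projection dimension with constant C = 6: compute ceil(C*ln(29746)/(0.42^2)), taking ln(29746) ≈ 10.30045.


ln(29746) ≈ 10.30045.
eps^2 = 0.42^2 = 0.1764.
C*ln(N)/eps^2 ≈ 6*10.30045/0.1764 ≈ 350.3554.
m = ceil(350.3554) = 351.

351


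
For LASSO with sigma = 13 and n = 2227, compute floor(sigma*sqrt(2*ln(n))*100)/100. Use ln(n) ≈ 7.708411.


ln(2227) ≈ 7.708411.
2*ln(n) ≈ 15.416822.
sqrt(2*ln(n)) ≈ sqrt(15.416822) ≈ 3.926426.
lambda ≈ 13*3.926426 = 51.043538.
floor(lambda*100)/100 = 51.04.

51.04


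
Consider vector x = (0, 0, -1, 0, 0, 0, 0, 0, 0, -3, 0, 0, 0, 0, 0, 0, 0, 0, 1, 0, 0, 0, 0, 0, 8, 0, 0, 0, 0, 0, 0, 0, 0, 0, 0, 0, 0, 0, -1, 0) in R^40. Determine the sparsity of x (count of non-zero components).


Non-zero positions: [2, 9, 18, 24, 38].
Sparsity = 5.

5


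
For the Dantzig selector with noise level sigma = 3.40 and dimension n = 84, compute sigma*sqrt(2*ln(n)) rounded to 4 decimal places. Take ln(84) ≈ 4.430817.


ln(84) ≈ 4.430817.
2*ln(n) ≈ 8.861634.
sqrt(2*ln(n)) ≈ sqrt(8.861634) ≈ 2.97685.
threshold ≈ 3.40*2.97685 = 10.12129 ≈ 10.1213.

10.1213


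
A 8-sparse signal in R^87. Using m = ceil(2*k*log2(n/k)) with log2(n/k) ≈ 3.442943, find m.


log2(n/k) = log2(87/8) ≈ 3.442943.
2*k*log2(n/k) ≈ 2*8*3.442943 = 55.087088.
m = ceil(55.087088) = 56.

56


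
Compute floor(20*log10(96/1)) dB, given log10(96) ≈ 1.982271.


||x||/||e|| = 96/1 = 96.
log10(96) ≈ 1.982271.
20*log10(||x||/||e||) ≈ 20*1.982271 = 39.64542.
floor(39.64542) = 39.

39


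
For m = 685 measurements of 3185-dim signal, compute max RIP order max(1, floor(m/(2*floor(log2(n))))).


floor(log2(3185)) = 11.
2*11 = 22.
m/(2*floor(log2(n))) = 685/22 ≈ 31.1364.
floor = 31.
k = max(1, 31) = 31.

31


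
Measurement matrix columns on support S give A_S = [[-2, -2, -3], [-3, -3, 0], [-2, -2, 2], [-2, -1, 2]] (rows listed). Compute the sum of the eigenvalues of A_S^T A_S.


Sum of eigenvalues of A_S^T A_S = trace(A_S^T A_S) = sum of squared column norms of A_S.
A_S^T A_S diagonal: [21, 18, 17].
trace = 21 + 18 + 17 = 56.

56


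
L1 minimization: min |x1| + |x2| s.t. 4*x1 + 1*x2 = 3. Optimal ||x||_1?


Axis intercepts:
  x1 = 3/4, x2 = 0: L1 = 3/4
  x1 = 0, x2 = 3: L1 = 3
x* = (3/4, 0)
||x*||_1 = 3/4.

3/4


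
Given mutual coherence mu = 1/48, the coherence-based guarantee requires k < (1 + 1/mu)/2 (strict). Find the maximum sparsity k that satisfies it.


1/mu = 48.
1 + 1/mu = 49.
(1 + 1/mu)/2 = 24.5 is not an integer, so k_max = floor(24.5) = 24.

24


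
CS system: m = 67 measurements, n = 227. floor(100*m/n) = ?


100*m/n = 100*67/227 ≈ 29.5154.
floor = 29.

29


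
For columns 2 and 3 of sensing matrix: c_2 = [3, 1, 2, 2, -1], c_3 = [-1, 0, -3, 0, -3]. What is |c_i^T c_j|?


Inner product: 3*-1 + 1*0 + 2*-3 + 2*0 + -1*-3
Products: [-3, 0, -6, 0, 3]
Sum = -6.
|dot| = 6.

6


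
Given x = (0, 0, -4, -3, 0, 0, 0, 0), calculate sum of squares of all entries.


Non-zero entries: [(2, -4), (3, -3)]
Squares: [16, 9]
||x||_2^2 = sum = 25.

25


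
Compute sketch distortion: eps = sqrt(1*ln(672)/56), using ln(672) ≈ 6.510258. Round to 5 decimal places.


ln(672) ≈ 6.510258.
1*ln(N)/m ≈ 1*6.510258/56 ≈ 0.11625461.
eps = sqrt(0.11625461) ≈ 0.3409613 ≈ 0.34096.

0.34096


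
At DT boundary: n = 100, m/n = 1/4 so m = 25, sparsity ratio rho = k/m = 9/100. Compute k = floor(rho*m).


m = 1/4*100 = 25.
rho = 9/100.
rho*m = 9/100*25 = 2.25.
k = floor(2.25) = 2.

2


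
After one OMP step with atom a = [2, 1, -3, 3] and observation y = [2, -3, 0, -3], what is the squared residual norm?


a^T a = 23.
a^T y = -8.
coeff = -8/23 = -8/23.
||r||^2 = 442/23.

442/23


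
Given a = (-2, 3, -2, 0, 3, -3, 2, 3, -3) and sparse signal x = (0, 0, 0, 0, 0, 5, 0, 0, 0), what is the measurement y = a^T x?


Non-zero terms: ['-3*5']
Products: [-15]
y = sum = -15.

-15


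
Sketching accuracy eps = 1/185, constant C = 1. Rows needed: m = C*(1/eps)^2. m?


1/eps = 185.
(1/eps)^2 = 34225.
m = 1*34225 = 34225.

34225


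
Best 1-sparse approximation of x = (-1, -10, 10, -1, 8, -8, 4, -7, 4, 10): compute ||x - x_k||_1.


Sorted |x_i| descending: [10, 10, 10, 8, 8, 7, 4, 4, 1, 1]
Keep top 1: [10]
Tail entries: [10, 10, 8, 8, 7, 4, 4, 1, 1]
L1 error = sum of tail = 53.

53


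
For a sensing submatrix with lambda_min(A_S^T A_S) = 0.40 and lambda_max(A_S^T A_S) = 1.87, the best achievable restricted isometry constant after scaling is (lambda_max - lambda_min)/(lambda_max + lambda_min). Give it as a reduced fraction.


lambda_max - lambda_min = 1.87 - 0.40 = 1.47.
lambda_max + lambda_min = 1.87 + 0.40 = 2.27.
delta = 1.47/2.27 = 147/227.

147/227


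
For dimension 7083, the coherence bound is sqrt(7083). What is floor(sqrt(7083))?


84^2 = 7056 <= 7083 < 7225 = 85^2, so 84 <= sqrt(7083) < 85.
floor(sqrt(7083)) = 84.

84


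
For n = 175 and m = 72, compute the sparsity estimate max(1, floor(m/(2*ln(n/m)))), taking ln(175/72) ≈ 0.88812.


n/m = 175/72.
ln(n/m) ≈ 0.88812.
2*ln(n/m) ≈ 1.77624.
m/(2*ln(n/m)) ≈ 72/1.77624 ≈ 40.5351.
floor = 40.
k_max = max(1, 40) = 40.

40


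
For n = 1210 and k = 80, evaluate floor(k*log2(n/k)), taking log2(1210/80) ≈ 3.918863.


log2(n/k) = log2(1210/80) ≈ 3.918863.
k*log2(n/k) ≈ 80*3.918863 = 313.50904.
floor(313.50904) = 313.

313


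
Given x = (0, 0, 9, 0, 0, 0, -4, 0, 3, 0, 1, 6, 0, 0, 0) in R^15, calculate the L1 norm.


Non-zero entries: [(2, 9), (6, -4), (8, 3), (10, 1), (11, 6)]
Absolute values: [9, 4, 3, 1, 6]
||x||_1 = sum = 23.

23


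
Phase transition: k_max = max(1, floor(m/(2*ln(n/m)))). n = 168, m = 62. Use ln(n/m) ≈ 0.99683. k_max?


n/m = 168/62 = 84/31.
ln(n/m) ≈ 0.99683.
2*ln(n/m) ≈ 1.99366.
m/(2*ln(n/m)) ≈ 62/1.99366 ≈ 31.0986.
floor = 31.
k_max = max(1, 31) = 31.

31


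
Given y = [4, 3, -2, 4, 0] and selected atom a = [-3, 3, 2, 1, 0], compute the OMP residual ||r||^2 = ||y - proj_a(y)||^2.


a^T a = 23.
a^T y = -3.
coeff = -3/23 = -3/23.
||r||^2 = 1026/23.

1026/23


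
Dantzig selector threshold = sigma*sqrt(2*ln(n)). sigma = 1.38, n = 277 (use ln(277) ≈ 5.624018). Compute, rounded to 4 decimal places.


ln(277) ≈ 5.624018.
2*ln(n) ≈ 11.248036.
sqrt(2*ln(n)) ≈ sqrt(11.248036) ≈ 3.353809.
threshold ≈ 1.38*3.353809 = 4.62825642 ≈ 4.6283.

4.6283


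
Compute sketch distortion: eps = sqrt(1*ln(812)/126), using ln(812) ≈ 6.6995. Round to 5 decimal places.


ln(812) ≈ 6.6995.
1*ln(N)/m ≈ 1*6.6995/126 ≈ 0.05317063.
eps = sqrt(0.05317063) ≈ 0.2305876 ≈ 0.23059.

0.23059


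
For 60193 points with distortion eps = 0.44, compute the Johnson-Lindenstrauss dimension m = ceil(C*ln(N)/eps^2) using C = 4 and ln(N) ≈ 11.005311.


ln(60193) ≈ 11.005311.
eps^2 = 0.44^2 = 0.1936.
C*ln(N)/eps^2 ≈ 4*11.005311/0.1936 ≈ 227.3825.
m = ceil(227.3825) = 228.

228


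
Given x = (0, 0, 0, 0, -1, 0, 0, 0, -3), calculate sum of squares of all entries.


Non-zero entries: [(4, -1), (8, -3)]
Squares: [1, 9]
||x||_2^2 = sum = 10.

10


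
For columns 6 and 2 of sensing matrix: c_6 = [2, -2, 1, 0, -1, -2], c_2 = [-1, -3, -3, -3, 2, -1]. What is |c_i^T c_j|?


Inner product: 2*-1 + -2*-3 + 1*-3 + 0*-3 + -1*2 + -2*-1
Products: [-2, 6, -3, 0, -2, 2]
Sum = 1.
|dot| = 1.

1


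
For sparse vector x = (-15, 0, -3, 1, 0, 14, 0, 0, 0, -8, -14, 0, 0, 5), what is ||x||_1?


Non-zero entries: [(0, -15), (2, -3), (3, 1), (5, 14), (9, -8), (10, -14), (13, 5)]
Absolute values: [15, 3, 1, 14, 8, 14, 5]
||x||_1 = sum = 60.

60


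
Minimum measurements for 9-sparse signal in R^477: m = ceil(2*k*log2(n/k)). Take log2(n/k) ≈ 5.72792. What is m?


log2(n/k) = log2(477/9) ≈ 5.72792.
2*k*log2(n/k) ≈ 2*9*5.72792 = 103.10256.
m = ceil(103.10256) = 104.

104


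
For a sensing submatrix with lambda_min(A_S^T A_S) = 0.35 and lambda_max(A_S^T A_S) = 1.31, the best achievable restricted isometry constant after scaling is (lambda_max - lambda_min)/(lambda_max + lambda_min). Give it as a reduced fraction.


lambda_max - lambda_min = 1.31 - 0.35 = 0.96.
lambda_max + lambda_min = 1.31 + 0.35 = 1.66.
delta = 0.96/1.66 = 96/166 = 48/83.

48/83


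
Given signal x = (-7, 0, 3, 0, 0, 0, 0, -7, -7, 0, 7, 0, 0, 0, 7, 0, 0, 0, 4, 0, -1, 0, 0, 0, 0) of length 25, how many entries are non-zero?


Non-zero positions: [0, 2, 7, 8, 10, 14, 18, 20].
Sparsity = 8.

8


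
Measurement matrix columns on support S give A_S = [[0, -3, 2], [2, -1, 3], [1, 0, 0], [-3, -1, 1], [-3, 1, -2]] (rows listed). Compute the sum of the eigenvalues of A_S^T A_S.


Sum of eigenvalues of A_S^T A_S = trace(A_S^T A_S) = sum of squared column norms of A_S.
A_S^T A_S diagonal: [23, 12, 18].
trace = 23 + 12 + 18 = 53.

53
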